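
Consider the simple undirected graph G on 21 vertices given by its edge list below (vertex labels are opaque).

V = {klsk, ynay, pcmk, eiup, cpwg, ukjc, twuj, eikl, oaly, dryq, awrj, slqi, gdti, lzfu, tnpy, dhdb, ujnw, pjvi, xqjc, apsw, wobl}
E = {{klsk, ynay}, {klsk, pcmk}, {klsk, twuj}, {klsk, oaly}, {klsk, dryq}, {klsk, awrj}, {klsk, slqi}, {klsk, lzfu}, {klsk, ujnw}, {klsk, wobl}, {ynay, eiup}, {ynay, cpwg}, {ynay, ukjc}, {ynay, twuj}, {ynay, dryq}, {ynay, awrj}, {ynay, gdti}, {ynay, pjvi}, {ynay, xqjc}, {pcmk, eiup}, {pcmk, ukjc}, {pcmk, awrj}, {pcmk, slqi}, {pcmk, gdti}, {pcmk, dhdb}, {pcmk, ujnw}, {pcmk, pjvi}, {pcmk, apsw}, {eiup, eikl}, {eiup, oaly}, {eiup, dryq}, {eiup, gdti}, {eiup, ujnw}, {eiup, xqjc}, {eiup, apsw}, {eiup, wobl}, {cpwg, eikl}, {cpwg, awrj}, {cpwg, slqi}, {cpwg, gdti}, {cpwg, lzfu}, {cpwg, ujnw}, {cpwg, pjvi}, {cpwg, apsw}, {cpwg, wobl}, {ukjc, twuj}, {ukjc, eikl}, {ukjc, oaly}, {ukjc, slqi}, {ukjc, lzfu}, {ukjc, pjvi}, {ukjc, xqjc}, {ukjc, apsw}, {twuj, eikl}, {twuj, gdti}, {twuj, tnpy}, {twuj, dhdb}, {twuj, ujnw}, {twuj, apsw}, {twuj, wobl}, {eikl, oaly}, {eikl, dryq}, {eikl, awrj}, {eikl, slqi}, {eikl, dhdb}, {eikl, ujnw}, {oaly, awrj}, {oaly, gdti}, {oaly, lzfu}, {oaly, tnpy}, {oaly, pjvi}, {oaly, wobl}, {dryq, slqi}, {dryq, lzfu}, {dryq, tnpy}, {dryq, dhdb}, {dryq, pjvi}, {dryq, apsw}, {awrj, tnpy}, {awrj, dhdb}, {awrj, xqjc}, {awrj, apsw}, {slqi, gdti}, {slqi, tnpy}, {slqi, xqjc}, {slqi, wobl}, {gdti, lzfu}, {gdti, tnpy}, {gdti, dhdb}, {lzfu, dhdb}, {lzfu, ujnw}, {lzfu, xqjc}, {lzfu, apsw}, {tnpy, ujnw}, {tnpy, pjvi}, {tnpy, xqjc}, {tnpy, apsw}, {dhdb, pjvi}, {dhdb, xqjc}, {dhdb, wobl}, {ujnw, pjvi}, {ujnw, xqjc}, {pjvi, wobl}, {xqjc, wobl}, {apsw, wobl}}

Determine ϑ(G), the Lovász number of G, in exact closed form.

Vertex pjvi has 10 neighbors: ynay, pcmk, cpwg, ukjc, oaly, dryq, tnpy, dhdb, ujnw, wobl.
Vertex cpwg has 10 neighbors: ynay, eikl, awrj, slqi, gdti, lzfu, ujnw, pjvi, apsw, wobl.
N(xqjc) = {ynay, eiup, ukjc, awrj, slqi, lzfu, tnpy, dhdb, ujnw, wobl}, |N(xqjc)| = 10.
deg(awrj) = 10; N(awrj) = {klsk, ynay, pcmk, cpwg, eikl, oaly, tnpy, dhdb, xqjc, apsw}.
21-vertex 10-regular graph: Kneser K(7,2) on C(7,2)=21 vertices.
The 3 distinct eigenvalues: [10.0, 1.0, -4.0].
Lovász (edge-transitive): ϑ = −21·(-4)/((10)−(-4)) = 6.
ϑ(G) ≈ 6.000000.

6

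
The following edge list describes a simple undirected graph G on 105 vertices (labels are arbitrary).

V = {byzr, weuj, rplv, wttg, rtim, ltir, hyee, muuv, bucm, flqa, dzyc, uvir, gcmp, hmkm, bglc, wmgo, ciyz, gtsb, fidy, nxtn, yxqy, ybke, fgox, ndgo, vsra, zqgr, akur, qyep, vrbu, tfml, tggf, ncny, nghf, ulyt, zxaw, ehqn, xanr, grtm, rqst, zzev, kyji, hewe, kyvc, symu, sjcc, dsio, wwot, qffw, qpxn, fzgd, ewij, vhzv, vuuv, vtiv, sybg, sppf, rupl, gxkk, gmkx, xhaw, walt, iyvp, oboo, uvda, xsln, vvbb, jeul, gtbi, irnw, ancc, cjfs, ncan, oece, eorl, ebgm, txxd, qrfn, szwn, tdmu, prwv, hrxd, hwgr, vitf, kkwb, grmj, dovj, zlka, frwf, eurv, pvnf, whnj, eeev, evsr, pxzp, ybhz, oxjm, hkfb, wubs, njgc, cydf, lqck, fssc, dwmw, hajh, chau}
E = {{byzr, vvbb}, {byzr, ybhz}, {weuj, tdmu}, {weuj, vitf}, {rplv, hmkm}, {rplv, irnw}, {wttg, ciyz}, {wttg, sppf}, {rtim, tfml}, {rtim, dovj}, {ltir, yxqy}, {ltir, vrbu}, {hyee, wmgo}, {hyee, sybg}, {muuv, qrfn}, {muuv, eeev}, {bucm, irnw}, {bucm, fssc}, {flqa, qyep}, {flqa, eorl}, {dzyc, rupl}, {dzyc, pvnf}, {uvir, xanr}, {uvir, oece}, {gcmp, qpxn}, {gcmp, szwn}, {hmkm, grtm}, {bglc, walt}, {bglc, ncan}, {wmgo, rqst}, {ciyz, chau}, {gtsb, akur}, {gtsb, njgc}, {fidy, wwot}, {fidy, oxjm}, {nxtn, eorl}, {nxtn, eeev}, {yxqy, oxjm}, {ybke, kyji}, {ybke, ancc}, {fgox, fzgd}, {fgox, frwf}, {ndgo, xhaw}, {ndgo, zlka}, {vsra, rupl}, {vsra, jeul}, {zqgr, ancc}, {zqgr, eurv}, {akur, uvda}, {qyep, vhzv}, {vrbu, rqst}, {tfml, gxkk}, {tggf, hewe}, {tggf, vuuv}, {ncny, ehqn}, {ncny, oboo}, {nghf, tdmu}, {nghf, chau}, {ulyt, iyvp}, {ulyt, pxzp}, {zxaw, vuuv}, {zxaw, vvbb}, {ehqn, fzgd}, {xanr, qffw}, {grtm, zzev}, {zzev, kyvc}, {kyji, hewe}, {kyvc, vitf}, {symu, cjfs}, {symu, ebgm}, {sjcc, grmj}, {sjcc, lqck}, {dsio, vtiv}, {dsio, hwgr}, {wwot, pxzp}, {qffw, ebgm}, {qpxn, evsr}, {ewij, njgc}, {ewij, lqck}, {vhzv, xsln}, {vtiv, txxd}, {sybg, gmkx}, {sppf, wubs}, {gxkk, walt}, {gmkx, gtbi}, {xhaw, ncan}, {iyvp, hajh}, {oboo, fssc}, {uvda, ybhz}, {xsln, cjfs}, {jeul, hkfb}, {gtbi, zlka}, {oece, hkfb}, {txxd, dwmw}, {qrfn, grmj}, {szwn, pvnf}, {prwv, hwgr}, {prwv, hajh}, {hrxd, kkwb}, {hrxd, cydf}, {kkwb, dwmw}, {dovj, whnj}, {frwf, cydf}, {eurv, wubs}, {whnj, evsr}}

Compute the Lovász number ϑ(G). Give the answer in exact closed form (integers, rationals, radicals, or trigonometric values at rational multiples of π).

Vertex wwot has 2 neighbors: fidy, pxzp.
N(qrfn) = {muuv, grmj}, |N(qrfn)| = 2.
N(vtiv) = {dsio, txxd}, |N(vtiv)| = 2.
deg(flqa) = 2; N(flqa) = {qyep, eorl}.
Every vertex has degree 2 (N=105); a single 105-cycle (edge-transitive).
spec(A) ≈ [2.0, 1.99642, 1.98569, 1.96786, 1.94298, 1.91115, 1.87247, 1.82709, 1.77517, 1.7169, 1.65248, 1.58214, 1.50614, 1.42475, 1.33826, 1.24698, 1.15123, 1.05137, 0.94774, 0.84071, 0.73068, 0.61803, 0.50317, 0.38651, 0.26847, 0.14946, 0.02992, -0.08973, -0.20906, -0.32764, -0.44504, -0.56085, -0.67466, -0.78605, -0.89463, -1.0, -1.10179, -1.19964, -1.2932, -1.38213, -1.4661, -1.54483, -1.61803, -1.68544, -1.74682, -1.80194, -1.85061, -1.89265, -1.92793, -1.9563, -1.97766, -1.99195, -1.9991] (distinct, 5 d.p.).
Lovász: ϑ = −105(-2*cos(pi/105))/(2+-(-1)*2*cos(pi/105)) = 105*cos(pi/105)/(cos(pi/105) + 1).
= 52.48824872… (decimal).
52 ≤ 105*cos(pi/105)/(cos(pi/105) + 1) ≤ 53: both strict.

105*cos(pi/105)/(cos(pi/105) + 1)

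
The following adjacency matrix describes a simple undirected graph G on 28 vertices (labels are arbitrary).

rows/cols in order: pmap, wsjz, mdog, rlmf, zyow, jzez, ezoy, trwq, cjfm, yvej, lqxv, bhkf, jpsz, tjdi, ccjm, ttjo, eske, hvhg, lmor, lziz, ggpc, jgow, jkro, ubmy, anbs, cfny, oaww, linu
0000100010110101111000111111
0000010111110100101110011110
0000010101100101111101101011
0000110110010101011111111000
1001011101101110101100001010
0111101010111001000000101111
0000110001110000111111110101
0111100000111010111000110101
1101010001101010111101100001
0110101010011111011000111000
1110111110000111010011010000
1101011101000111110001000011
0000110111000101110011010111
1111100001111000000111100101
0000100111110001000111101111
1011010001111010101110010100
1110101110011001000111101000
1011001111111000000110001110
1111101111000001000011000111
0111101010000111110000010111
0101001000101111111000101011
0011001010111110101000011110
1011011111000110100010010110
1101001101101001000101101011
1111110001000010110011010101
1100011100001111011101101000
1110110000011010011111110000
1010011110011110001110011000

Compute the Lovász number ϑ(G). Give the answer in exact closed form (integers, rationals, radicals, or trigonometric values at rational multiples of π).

7

deg(ezoy) = 15; N(ezoy) = {zyow, jzez, yvej, lqxv, bhkf, eske, hvhg, lmor, lziz, ggpc, jgow, jkro, ubmy, cfny, linu}.
N(oaww) = {pmap, wsjz, mdog, zyow, jzez, bhkf, jpsz, ccjm, hvhg, lmor, lziz, ggpc, jgow, jkro, ubmy}, |N(oaww)| = 15.
N(eske) = {pmap, wsjz, mdog, zyow, ezoy, trwq, cjfm, bhkf, jpsz, ttjo, lziz, ggpc, jgow, jkro, anbs}, |N(eske)| = 15.
Vertex tjdi has 15 neighbors: pmap, wsjz, mdog, rlmf, zyow, yvej, lqxv, bhkf, jpsz, lziz, ggpc, jgow, jkro, cfny, linu.
G on 28 vertices is 15-regular; this is K(8,2), the Kneser graph.
spec(A) ≈ [15.0, 1.0, -5.0] (distinct, 5 d.p.).
ϑ = −N·λ_min/(λ_max−λ_min) = −28·(-5)/(15−(-5)) = 7.
= 7.00000000… (decimal).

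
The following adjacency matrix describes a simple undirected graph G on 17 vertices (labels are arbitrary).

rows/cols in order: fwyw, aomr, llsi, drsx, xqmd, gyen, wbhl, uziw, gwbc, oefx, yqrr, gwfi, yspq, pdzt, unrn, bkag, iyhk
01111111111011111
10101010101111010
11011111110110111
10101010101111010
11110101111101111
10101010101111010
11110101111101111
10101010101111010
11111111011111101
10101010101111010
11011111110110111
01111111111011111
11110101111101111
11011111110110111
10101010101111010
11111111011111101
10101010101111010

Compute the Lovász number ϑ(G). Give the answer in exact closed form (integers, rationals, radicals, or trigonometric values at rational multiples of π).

N(yspq) = {fwyw, aomr, llsi, drsx, gyen, uziw, gwbc, oefx, yqrr, gwfi, pdzt, unrn, bkag, iyhk}, |N(yspq)| = 14.
Vertex gwfi has 15 neighbors: aomr, llsi, drsx, xqmd, gyen, wbhl, uziw, gwbc, oefx, yqrr, yspq, pdzt, unrn, bkag, iyhk.
Vertex llsi has 14 neighbors: fwyw, aomr, drsx, xqmd, gyen, wbhl, uziw, gwbc, oefx, gwfi, yspq, unrn, bkag, iyhk.
deg(iyhk) = 10; N(iyhk) = {fwyw, llsi, xqmd, wbhl, gwbc, yqrr, gwfi, yspq, pdzt, bkag}.
Complete multipartite on [7, 3, 3, 2, 2]: sandwich collapses at ϑ=7.
Numerically 7.000000.
7 ≤ 7 ≤ 7: collapsed.

7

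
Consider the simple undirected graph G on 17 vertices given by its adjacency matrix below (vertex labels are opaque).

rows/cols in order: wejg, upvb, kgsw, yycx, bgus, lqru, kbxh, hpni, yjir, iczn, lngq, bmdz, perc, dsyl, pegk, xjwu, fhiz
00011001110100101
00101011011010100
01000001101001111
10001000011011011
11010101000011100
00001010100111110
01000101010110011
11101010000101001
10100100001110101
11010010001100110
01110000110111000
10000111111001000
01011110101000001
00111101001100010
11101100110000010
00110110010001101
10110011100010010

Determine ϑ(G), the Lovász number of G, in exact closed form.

Vertex fhiz has 8 neighbors: wejg, kgsw, yycx, kbxh, hpni, yjir, perc, xjwu.
Vertex perc has 8 neighbors: upvb, yycx, bgus, lqru, kbxh, yjir, lngq, fhiz.
Vertex dsyl has 8 neighbors: kgsw, yycx, bgus, lqru, hpni, lngq, bmdz, xjwu.
deg(wejg) = 8; N(wejg) = {yycx, bgus, hpni, yjir, iczn, bmdz, pegk, fhiz}.
G on 17 vertices is 8-regular; strongly regular (17,8,3,4).
A has 3 distinct eigenvalues ≈ [8.0, 1.56155, -2.56155].
With N=17: ϑ(G) = 17·(-(-sqrt(17)/2 - 1/2))/(8−(-sqrt(17)/2 - 1/2)) = sqrt(17).
= 4.12310563… (decimal).

sqrt(17)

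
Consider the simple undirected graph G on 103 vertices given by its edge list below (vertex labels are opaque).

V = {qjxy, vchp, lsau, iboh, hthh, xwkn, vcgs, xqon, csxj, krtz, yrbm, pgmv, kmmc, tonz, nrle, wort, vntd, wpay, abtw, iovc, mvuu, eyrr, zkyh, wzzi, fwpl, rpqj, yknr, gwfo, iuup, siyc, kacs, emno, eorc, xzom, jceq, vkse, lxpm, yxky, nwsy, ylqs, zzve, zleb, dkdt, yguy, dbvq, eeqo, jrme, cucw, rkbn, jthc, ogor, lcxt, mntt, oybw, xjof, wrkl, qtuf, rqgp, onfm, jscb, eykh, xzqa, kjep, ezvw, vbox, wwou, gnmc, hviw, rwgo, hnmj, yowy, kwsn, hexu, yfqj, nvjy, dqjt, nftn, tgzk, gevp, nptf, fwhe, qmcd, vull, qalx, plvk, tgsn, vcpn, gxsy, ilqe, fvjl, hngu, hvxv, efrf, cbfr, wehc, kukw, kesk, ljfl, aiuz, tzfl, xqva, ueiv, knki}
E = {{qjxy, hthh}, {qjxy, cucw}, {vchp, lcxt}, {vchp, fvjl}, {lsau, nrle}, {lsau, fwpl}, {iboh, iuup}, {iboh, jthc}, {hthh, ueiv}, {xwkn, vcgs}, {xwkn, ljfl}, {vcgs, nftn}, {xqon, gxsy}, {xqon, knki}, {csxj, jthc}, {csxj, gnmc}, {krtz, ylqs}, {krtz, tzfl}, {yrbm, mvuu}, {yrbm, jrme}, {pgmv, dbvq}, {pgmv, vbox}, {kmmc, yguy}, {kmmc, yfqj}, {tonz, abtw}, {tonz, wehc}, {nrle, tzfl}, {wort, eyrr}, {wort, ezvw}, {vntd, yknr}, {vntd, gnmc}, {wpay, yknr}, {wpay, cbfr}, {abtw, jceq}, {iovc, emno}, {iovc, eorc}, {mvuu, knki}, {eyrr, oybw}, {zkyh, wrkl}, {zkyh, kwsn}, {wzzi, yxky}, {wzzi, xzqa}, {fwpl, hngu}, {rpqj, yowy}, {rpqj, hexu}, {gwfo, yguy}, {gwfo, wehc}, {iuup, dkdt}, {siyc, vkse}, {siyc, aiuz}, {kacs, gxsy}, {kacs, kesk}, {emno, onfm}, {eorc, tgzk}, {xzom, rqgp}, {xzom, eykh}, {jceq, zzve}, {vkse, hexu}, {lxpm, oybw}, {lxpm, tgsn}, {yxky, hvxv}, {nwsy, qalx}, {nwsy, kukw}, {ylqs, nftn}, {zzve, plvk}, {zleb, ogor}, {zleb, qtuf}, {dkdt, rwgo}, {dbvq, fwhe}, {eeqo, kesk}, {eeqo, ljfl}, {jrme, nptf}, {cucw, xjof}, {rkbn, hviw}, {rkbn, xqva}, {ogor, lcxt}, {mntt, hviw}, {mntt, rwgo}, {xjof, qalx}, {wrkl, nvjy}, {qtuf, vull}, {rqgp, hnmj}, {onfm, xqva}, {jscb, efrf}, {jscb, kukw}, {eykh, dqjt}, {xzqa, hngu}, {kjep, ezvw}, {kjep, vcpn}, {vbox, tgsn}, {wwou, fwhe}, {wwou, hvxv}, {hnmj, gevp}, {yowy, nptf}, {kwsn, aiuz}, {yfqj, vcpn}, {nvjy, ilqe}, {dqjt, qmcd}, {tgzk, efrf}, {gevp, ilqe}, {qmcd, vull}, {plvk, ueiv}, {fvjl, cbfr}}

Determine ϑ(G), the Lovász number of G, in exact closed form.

deg(mvuu) = 2; N(mvuu) = {yrbm, knki}.
deg(vntd) = 2; N(vntd) = {yknr, gnmc}.
deg(lxpm) = 2; N(lxpm) = {oybw, tgsn}.
deg(vbox) = 2; N(vbox) = {pgmv, tgsn}.
2-regular, N=103; the odd cycle C_{103}.
The 52 distinct eigenvalues: [2.0, 1.99628, 1.985134, 1.966602, 1.940755, 1.907689, 1.867525, 1.820414, 1.766531, 1.706077, 1.639275, 1.566376, 1.487649, 1.403389, 1.313908, 1.219538, 1.120632, 1.017558, 0.910698, 0.80045, 0.687224, 0.571442, 0.453534, 0.333938, 0.213101, 0.091471, -0.0305, -0.152357, -0.273647, -0.393919, -0.512726, -0.629626, -0.744183, -0.855972, -0.964576, -1.069593, -1.17063, -1.267312, -1.35928, -1.446192, -1.527723, -1.603572, -1.673454, -1.737112, -1.794307, -1.844828, -1.888485, -1.925117, -1.954588, -1.976787, -1.991633, -1.99907].
−103·(-2*cos(pi/103)) / ((2)−(-2*cos(pi/103))) = 103*cos(pi/103)/(cos(pi/103) + 1) = ϑ(G).
ϑ(G) ≈ 51.48802.
Check 51 ≤ 103*cos(pi/103)/(cos(pi/103) + 1) ≤ 52: both strict.

103*cos(pi/103)/(cos(pi/103) + 1)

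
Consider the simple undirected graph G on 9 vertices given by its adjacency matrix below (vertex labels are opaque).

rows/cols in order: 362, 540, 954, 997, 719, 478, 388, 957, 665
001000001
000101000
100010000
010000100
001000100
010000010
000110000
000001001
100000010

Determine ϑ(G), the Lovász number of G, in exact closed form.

N(388) = {997, 719}, |N(388)| = 2.
deg(997) = 2; N(997) = {540, 388}.
N(665) = {362, 957}, |N(665)| = 2.
N(478) = {540, 957}, |N(478)| = 2.
2-regular, N=9; connected 2-regular on 9 ⇒ C_{9}.
spec(A) ≈ [2.0, 1.53209, 0.3473, -1.0, -1.87939] (distinct, 5 d.p.).
With N=9: ϑ(G) = 9·(-(-1)*2*cos(pi/9))/(2−(-2*cos(pi/9))) = 9*cos(pi/9)/(cos(pi/9) + 1).
ϑ(G) ≈ 4.36008958.
4 ≤ 9*cos(pi/9)/(cos(pi/9) + 1) ≤ 5: both strict.

9*cos(pi/9)/(cos(pi/9) + 1)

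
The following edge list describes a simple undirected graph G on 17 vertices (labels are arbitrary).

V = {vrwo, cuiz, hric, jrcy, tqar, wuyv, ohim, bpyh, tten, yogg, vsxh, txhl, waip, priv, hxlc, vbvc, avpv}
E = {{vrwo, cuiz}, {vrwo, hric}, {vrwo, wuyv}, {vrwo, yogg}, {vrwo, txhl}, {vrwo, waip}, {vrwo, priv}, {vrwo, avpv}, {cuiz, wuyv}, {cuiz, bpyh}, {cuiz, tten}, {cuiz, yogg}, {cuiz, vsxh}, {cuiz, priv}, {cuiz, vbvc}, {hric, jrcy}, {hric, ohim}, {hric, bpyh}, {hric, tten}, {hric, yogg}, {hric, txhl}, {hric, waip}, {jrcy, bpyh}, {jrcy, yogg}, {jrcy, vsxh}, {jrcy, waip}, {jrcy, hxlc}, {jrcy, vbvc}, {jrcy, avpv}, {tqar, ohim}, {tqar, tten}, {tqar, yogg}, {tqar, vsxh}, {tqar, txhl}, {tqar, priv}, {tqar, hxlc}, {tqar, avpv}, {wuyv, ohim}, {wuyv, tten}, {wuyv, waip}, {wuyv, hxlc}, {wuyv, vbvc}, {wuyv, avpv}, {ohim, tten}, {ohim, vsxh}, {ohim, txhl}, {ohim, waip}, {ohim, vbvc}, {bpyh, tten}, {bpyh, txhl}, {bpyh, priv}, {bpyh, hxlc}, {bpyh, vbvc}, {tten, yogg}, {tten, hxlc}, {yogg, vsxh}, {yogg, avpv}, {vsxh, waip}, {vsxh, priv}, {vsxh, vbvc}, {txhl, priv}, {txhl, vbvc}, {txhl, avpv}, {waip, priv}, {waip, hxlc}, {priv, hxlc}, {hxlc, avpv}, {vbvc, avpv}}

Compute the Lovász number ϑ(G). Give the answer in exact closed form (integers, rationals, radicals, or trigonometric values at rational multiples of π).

N(bpyh) = {cuiz, hric, jrcy, tten, txhl, priv, hxlc, vbvc}, |N(bpyh)| = 8.
Vertex tqar has 8 neighbors: ohim, tten, yogg, vsxh, txhl, priv, hxlc, avpv.
Vertex avpv has 8 neighbors: vrwo, jrcy, tqar, wuyv, yogg, txhl, hxlc, vbvc.
deg(cuiz) = 8; N(cuiz) = {vrwo, wuyv, bpyh, tten, yogg, vsxh, priv, vbvc}.
17-vertex 8-regular graph: SR(17,8,3,4) — a Paley graph.
The 3 distinct eigenvalues: [8.0, 1.56155, -2.56155].
−17·(-sqrt(17)/2 - 1/2) / ((8)−(-sqrt(17)/2 - 1/2)) = sqrt(17) = ϑ(G).
ϑ(G) ≈ 4.1231056.

sqrt(17)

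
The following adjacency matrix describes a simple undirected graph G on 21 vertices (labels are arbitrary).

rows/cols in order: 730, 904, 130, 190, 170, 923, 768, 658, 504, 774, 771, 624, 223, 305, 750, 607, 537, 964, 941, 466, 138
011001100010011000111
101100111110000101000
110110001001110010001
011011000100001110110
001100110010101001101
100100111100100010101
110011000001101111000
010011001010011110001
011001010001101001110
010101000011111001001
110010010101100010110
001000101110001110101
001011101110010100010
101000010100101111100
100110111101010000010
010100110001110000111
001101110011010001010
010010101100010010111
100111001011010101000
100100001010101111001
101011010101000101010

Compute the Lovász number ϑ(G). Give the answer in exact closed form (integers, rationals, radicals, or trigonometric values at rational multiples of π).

6

N(223) = {130, 170, 923, 768, 504, 774, 771, 305, 607, 466}, |N(223)| = 10.
N(750) = {730, 190, 170, 768, 658, 504, 774, 624, 305, 466}, |N(750)| = 10.
Vertex 607 has 10 neighbors: 904, 190, 768, 658, 624, 223, 305, 941, 466, 138.
Vertex 923 has 10 neighbors: 730, 190, 768, 658, 504, 774, 223, 537, 941, 138.
Regular of degree 10 on 21 vertices: Kneser K(7,2) on C(7,2)=21 vertices.
Distinct eigenvalues (to 3 d.p.): [10.0, 1.0, -4.0].
Lovász: ϑ = −21(-4)/(10+-1*(-4)) = 6.
ϑ(G) ≈ 6.00000000.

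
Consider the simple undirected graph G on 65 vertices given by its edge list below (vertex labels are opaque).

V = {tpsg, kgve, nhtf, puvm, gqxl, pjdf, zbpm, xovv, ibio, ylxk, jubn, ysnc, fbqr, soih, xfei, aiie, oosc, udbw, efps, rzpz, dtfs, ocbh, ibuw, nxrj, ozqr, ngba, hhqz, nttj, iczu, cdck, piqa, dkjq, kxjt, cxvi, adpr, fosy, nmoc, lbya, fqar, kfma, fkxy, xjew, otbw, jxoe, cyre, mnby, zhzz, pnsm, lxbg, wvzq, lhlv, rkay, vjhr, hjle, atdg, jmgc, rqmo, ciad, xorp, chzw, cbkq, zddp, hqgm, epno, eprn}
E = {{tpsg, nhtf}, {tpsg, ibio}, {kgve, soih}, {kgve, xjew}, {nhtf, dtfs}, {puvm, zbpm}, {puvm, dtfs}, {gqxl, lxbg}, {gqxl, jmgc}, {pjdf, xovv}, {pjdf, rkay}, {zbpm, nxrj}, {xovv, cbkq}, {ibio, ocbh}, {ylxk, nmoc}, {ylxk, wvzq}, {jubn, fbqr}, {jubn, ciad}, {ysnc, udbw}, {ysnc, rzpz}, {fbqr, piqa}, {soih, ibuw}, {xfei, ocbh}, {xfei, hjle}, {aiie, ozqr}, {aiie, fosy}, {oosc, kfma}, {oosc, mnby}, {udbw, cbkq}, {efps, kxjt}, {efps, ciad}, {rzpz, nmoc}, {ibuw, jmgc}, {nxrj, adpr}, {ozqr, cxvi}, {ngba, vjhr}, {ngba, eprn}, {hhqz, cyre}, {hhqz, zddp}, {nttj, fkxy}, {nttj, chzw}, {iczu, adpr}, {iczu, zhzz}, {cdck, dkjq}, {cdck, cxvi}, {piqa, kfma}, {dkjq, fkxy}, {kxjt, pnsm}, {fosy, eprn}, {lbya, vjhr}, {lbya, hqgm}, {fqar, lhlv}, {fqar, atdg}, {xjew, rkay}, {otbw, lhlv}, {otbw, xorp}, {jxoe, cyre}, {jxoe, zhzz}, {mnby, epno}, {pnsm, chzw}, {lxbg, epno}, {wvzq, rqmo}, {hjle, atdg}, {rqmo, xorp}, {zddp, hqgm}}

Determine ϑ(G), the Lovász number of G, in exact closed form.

65*cos(pi/65)/(cos(pi/65) + 1)

deg(cxvi) = 2; N(cxvi) = {ozqr, cdck}.
deg(kgve) = 2; N(kgve) = {soih, xjew}.
N(lhlv) = {fqar, otbw}, |N(lhlv)| = 2.
deg(gqxl) = 2; N(gqxl) = {lxbg, jmgc}.
Regular of degree 2 on 65 vertices: the odd cycle C_{65}.
spec(A) ≈ [2.0, 1.9907, 1.9627, 1.9165, 1.8523, 1.7709, 1.6729, 1.5593, 1.4312, 1.2897, 1.1361, 0.972, 0.7987, 0.618, 0.4316, 0.2411, 0.0483, -0.1449, -0.3367, -0.5254, -0.7092, -0.8864, -1.0553, -1.2143, -1.362, -1.497, -1.618, -1.7239, -1.8137, -1.8866, -1.9419, -1.979, -1.9977] (distinct, 4 d.p.).
Lovász: ϑ = −65(-2*cos(pi/65))/(2+-(-1)*2*cos(pi/65)) = 65*cos(pi/65)/(cos(pi/65) + 1).
= 32.4810126… (decimal).
32 ≤ 65*cos(pi/65)/(cos(pi/65) + 1) ≤ 33: both strict.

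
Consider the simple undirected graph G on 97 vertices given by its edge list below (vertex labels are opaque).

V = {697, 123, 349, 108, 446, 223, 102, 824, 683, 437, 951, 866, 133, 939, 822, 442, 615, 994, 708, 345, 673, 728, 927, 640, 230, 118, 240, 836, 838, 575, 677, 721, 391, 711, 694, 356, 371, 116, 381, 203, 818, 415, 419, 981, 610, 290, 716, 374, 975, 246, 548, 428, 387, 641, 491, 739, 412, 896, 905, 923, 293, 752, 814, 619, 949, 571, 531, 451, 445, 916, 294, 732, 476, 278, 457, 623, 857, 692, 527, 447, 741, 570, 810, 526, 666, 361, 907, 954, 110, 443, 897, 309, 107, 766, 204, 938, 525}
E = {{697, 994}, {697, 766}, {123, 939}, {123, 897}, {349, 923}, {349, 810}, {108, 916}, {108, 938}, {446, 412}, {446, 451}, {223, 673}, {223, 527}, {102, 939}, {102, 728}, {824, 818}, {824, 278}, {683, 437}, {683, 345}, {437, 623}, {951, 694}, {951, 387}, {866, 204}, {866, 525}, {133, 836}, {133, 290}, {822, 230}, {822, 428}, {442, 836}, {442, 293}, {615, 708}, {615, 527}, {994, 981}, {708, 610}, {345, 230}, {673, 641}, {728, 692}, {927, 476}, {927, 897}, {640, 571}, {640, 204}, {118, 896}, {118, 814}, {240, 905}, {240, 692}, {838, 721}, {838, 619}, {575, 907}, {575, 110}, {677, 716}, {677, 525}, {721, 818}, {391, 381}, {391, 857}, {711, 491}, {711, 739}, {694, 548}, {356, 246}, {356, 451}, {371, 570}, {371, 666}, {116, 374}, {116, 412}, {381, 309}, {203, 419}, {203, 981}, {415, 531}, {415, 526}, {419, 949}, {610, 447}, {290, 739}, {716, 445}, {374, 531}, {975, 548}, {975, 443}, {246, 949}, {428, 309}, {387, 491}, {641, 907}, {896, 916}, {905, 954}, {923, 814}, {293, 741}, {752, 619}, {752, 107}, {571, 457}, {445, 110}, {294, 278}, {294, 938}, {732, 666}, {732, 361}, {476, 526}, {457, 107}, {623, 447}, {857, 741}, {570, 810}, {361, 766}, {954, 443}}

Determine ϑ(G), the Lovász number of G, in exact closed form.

97*cos(pi/97)/(cos(pi/97) + 1)

Vertex 294 has 2 neighbors: 278, 938.
N(246) = {356, 949}, |N(246)| = 2.
Vertex 204 has 2 neighbors: 866, 640.
deg(810) = 2; N(810) = {349, 570}.
G on 97 vertices is 2-regular; connected 2-regular on 97 ⇒ C_{97}.
Distinct eigenvalues (to 4 d.p.): [2.0, 1.9958, 1.9832, 1.9624, 1.9332, 1.896, 1.8508, 1.7979, 1.7374, 1.6697, 1.5949, 1.5134, 1.4256, 1.3318, 1.2325, 1.1279, 1.0186, 0.9051, 0.7878, 0.6671, 0.5437, 0.4179, 0.2905, 0.1618, 0.0324, -0.0971, -0.2262, -0.3544, -0.481, -0.6057, -0.7278, -0.8469, -0.9624, -1.0738, -1.1808, -1.2828, -1.3794, -1.4703, -1.555, -1.6331, -1.7044, -1.7686, -1.8253, -1.8744, -1.9156, -1.9488, -1.9738, -1.9906, -1.999].
ϑ = −N·λ_min/(λ_max−λ_min) = −97·(-2*cos(pi/97))/(2−(-2*cos(pi/97))) = 97*cos(pi/97)/(cos(pi/97) + 1).
≈ 48.48727921 (to 8 d.p.).
α=48, χ(Ḡ)=49; ϑ=97*cos(pi/97)/(cos(pi/97) + 1) lies between (both strict).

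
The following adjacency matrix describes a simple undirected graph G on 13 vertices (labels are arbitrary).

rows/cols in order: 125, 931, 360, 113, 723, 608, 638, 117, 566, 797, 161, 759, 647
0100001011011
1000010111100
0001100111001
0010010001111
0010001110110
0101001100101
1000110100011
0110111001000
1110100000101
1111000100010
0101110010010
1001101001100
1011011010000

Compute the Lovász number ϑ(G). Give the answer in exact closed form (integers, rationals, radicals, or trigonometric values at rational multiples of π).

sqrt(13)

Vertex 161 has 6 neighbors: 931, 113, 723, 608, 566, 759.
deg(931) = 6; N(931) = {125, 608, 117, 566, 797, 161}.
deg(117) = 6; N(117) = {931, 360, 723, 608, 638, 797}.
Vertex 566 has 6 neighbors: 125, 931, 360, 723, 161, 647.
Regular of degree 6 on 13 vertices: strongly regular (13,6,2,3).
spec(A) ≈ [6.0, 1.30278, -2.30278] (distinct, 5 d.p.).
Lovász (edge-transitive): ϑ = −13·(-sqrt(13)/2 - 1/2)/((6)−(-sqrt(13)/2 - 1/2)) = sqrt(13).
ϑ(G) ≈ 3.605551.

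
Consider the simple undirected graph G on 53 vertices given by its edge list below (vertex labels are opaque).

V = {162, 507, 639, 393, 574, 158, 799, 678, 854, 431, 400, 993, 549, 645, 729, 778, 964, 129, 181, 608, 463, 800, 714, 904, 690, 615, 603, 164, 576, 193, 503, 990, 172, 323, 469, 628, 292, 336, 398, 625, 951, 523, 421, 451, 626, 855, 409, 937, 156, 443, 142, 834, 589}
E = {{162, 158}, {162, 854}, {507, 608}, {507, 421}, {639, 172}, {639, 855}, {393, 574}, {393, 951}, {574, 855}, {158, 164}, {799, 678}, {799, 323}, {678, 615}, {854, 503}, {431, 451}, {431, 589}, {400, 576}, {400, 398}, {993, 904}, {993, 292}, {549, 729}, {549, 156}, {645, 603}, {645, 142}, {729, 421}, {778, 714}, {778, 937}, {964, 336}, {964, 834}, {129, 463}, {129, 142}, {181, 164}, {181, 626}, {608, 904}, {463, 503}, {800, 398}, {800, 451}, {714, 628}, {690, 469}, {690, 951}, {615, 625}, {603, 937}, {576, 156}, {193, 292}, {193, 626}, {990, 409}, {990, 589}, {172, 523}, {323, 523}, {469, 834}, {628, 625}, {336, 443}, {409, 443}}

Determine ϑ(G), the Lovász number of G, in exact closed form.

53*cos(pi/53)/(cos(pi/53) + 1)

Vertex 834 has 2 neighbors: 964, 469.
N(714) = {778, 628}, |N(714)| = 2.
N(172) = {639, 523}, |N(172)| = 2.
N(854) = {162, 503}, |N(854)| = 2.
Regular of degree 2 on 53 vertices: the odd cycle C_{53}.
The 27 distinct eigenvalues: [2.0, 1.986, 1.944, 1.875, 1.779, 1.659, 1.515, 1.35, 1.166, 0.966, 0.752, 0.527, 0.295, 0.059, -0.178, -0.412, -0.641, -0.86, -1.068, -1.26, -1.435, -1.59, -1.722, -1.83, -1.913, -1.968, -1.996].
−53·(-2*cos(pi/53)) / ((2)−(-2*cos(pi/53))) = 53*cos(pi/53)/(cos(pi/53) + 1) = ϑ(G).
ϑ(G) ≈ 26.47671.
Sandwich: α(G)=26 ≤ ϑ(G)=53*cos(pi/53)/(cos(pi/53) + 1) ≤ χ(Ḡ)=27 (both strict).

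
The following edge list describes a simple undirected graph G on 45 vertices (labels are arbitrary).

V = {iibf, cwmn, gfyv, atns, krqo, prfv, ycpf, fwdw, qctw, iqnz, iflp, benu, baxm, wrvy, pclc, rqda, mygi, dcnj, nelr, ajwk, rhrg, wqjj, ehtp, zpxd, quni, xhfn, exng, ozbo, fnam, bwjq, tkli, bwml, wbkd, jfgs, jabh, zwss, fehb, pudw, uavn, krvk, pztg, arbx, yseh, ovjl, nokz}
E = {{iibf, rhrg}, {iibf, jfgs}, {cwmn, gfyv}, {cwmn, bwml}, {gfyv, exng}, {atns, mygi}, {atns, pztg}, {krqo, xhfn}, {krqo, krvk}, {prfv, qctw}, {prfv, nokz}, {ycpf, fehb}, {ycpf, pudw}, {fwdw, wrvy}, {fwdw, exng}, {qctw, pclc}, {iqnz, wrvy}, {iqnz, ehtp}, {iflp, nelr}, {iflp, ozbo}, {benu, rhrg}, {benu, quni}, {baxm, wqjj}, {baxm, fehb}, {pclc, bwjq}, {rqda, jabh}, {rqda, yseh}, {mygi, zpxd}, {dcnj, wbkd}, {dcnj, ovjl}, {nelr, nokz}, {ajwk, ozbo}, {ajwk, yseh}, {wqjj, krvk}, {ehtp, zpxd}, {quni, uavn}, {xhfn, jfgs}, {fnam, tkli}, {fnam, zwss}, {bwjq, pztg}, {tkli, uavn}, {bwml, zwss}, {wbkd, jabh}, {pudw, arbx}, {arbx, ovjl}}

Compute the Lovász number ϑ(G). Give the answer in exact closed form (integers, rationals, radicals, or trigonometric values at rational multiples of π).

Vertex ehtp has 2 neighbors: iqnz, zpxd.
Vertex cwmn has 2 neighbors: gfyv, bwml.
deg(quni) = 2; N(quni) = {benu, uavn}.
deg(bwjq) = 2; N(bwjq) = {pclc, pztg}.
G on 45 vertices is 2-regular; this is C_{45}, the 45-cycle.
The 23 distinct eigenvalues: [2.0, 1.980536, 1.922523, 1.827091, 1.696096, 1.532089, 1.338261, 1.118386, 0.876742, 0.618034, 0.347296, 0.069799, -0.209057, -0.483844, -0.749213, -1.0, -1.231323, -1.43868, -1.618034, -1.765895, -1.879385, -1.956295, -1.995128].
Lovász (edge-transitive): ϑ = −45·(-2*cos(pi/45))/((2)−(-2*cos(pi/45))) = 45*cos(pi/45)/(cos(pi/45) + 1).
Numerically 22.4725621.
α=22, χ(Ḡ)=23; ϑ=45*cos(pi/45)/(cos(pi/45) + 1) lies between (both strict).

45*cos(pi/45)/(cos(pi/45) + 1)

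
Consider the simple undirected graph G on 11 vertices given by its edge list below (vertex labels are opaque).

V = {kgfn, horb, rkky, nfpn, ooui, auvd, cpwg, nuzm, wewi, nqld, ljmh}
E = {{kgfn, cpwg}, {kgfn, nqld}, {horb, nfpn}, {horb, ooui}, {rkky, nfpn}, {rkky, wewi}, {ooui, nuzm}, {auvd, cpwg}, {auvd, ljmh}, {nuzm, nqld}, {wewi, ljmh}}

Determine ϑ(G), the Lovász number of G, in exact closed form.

11*cos(pi/11)/(cos(pi/11) + 1)

deg(ooui) = 2; N(ooui) = {horb, nuzm}.
N(nfpn) = {horb, rkky}, |N(nfpn)| = 2.
N(wewi) = {rkky, ljmh}, |N(wewi)| = 2.
deg(auvd) = 2; N(auvd) = {cpwg, ljmh}.
G on 11 vertices is 2-regular; connected 2-regular on 11 ⇒ C_{11}.
Distinct eigenvalues (to 5 d.p.): [2.0, 1.68251, 0.83083, -0.28463, -1.30972, -1.91899].
ϑ = −N·λ_min/(λ_max−λ_min) = −11·(-2*cos(pi/11))/(2−(-2*cos(pi/11))) = 11*cos(pi/11)/(cos(pi/11) + 1).
≈ 5.3863 (to 4 d.p.).
α=5, χ(Ḡ)=6; ϑ=11*cos(pi/11)/(cos(pi/11) + 1) lies between (both strict).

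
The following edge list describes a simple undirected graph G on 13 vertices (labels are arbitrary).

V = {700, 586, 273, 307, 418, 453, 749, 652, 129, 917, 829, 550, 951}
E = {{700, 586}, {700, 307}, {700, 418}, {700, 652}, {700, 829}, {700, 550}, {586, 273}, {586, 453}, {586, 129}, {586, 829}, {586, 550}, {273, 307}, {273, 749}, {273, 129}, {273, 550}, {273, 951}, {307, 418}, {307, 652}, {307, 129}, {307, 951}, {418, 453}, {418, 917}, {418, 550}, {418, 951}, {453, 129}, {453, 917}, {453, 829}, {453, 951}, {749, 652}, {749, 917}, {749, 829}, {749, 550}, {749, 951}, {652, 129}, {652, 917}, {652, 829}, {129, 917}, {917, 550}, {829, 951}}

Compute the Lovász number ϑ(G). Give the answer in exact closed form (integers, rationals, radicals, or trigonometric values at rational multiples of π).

N(453) = {586, 418, 129, 917, 829, 951}, |N(453)| = 6.
deg(652) = 6; N(652) = {700, 307, 749, 129, 917, 829}.
deg(951) = 6; N(951) = {273, 307, 418, 453, 749, 829}.
Vertex 917 has 6 neighbors: 418, 453, 749, 652, 129, 550.
deg(v) = 6 for all v (|V|=13); Paley(13): SR with (k,λ,μ)=(6,2,3).
Distinct eigenvalues (to 4 d.p.): [6.0, 1.3028, -2.3028].
−13·(-sqrt(13)/2 - 1/2) / ((6)−(-sqrt(13)/2 - 1/2)) = sqrt(13) = ϑ(G).
ϑ(G) ≈ 3.60555128.

sqrt(13)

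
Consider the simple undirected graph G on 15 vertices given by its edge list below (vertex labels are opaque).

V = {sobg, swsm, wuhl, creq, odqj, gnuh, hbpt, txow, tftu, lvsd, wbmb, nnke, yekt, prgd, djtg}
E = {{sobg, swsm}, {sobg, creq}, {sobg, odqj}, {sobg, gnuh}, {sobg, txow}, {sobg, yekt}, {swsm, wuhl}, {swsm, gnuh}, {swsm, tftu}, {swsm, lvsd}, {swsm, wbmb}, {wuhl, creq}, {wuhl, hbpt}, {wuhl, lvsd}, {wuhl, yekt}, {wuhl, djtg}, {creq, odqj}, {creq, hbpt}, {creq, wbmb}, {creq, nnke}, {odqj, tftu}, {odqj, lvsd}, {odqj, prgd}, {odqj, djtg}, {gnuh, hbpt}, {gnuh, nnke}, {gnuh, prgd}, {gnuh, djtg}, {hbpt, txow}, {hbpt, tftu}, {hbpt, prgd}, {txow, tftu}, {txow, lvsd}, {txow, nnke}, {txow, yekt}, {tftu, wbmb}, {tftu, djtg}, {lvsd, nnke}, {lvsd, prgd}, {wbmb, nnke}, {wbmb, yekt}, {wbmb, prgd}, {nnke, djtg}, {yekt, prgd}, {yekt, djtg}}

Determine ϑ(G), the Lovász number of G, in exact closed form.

5

deg(lvsd) = 6; N(lvsd) = {swsm, wuhl, odqj, txow, nnke, prgd}.
N(txow) = {sobg, hbpt, tftu, lvsd, nnke, yekt}, |N(txow)| = 6.
N(odqj) = {sobg, creq, tftu, lvsd, prgd, djtg}, |N(odqj)| = 6.
deg(sobg) = 6; N(sobg) = {swsm, creq, odqj, gnuh, txow, yekt}.
Regular of degree 6 on 15 vertices: Kneser-type, 2-subsets of [6].
Distinct eigenvalues (to 5 d.p.): [6.0, 1.0, -3.0].
λ_max=6, λ_min=-3; ϑ = −15·λ_min/(λ_max−λ_min) = 5.
Numerically 5.000000000.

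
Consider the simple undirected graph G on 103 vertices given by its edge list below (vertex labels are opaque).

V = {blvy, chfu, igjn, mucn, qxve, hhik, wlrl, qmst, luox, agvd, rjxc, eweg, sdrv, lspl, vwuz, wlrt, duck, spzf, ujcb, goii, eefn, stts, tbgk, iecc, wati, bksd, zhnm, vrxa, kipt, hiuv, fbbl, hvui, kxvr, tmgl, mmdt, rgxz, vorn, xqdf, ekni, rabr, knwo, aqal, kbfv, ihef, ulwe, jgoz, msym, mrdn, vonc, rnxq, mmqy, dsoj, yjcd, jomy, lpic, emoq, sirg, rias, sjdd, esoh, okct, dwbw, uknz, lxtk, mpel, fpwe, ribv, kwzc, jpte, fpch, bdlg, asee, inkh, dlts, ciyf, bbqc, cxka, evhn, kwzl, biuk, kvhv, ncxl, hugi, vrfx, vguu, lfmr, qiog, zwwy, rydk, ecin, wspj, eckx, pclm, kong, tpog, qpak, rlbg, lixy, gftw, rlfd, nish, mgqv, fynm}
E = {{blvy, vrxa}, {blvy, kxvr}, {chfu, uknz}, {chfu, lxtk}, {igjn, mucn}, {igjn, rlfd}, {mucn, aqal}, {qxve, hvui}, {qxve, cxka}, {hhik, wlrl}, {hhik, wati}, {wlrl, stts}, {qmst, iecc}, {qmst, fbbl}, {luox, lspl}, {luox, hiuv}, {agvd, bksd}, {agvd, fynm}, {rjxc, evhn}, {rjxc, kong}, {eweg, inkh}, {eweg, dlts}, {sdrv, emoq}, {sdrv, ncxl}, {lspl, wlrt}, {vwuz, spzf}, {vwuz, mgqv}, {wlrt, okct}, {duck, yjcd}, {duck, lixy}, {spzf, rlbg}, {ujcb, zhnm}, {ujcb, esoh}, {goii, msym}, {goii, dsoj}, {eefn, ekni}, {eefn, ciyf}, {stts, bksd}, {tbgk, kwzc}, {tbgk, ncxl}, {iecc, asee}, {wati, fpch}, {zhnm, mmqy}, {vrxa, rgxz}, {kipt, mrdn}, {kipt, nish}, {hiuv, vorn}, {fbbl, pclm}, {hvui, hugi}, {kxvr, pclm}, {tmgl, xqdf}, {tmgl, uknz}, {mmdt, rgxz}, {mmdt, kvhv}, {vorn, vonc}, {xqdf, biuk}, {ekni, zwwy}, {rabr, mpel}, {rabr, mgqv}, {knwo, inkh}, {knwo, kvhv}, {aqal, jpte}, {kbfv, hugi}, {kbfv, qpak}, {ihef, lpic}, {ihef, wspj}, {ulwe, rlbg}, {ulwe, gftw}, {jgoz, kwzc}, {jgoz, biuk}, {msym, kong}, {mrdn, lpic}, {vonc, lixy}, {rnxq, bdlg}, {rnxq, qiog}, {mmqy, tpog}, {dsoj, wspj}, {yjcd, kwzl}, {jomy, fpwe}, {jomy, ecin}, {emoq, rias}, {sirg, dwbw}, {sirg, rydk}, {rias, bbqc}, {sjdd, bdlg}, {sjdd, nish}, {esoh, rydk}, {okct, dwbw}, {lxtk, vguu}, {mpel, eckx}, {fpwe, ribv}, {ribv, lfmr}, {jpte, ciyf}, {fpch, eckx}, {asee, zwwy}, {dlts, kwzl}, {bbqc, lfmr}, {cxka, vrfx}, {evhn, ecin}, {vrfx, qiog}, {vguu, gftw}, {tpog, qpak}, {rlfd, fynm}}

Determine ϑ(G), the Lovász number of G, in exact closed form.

103*cos(pi/103)/(cos(pi/103) + 1)

N(yjcd) = {duck, kwzl}, |N(yjcd)| = 2.
deg(qxve) = 2; N(qxve) = {hvui, cxka}.
N(esoh) = {ujcb, rydk}, |N(esoh)| = 2.
N(ecin) = {jomy, evhn}, |N(ecin)| = 2.
103-vertex 2-regular graph: a single 103-cycle (edge-transitive).
Distinct eigenvalues (to 4 d.p.): [2.0, 1.9963, 1.9851, 1.9666, 1.9408, 1.9077, 1.8675, 1.8204, 1.7665, 1.7061, 1.6393, 1.5664, 1.4876, 1.4034, 1.3139, 1.2195, 1.1206, 1.0176, 0.9107, 0.8004, 0.6872, 0.5714, 0.4535, 0.3339, 0.2131, 0.0915, -0.0305, -0.1524, -0.2736, -0.3939, -0.5127, -0.6296, -0.7442, -0.856, -0.9646, -1.0696, -1.1706, -1.2673, -1.3593, -1.4462, -1.5277, -1.6036, -1.6735, -1.7371, -1.7943, -1.8448, -1.8885, -1.9251, -1.9546, -1.9768, -1.9916, -1.9991].
Lovász: ϑ = −103(-2*cos(pi/103))/(2+-(-1)*2*cos(pi/103)) = 103*cos(pi/103)/(cos(pi/103) + 1).
ϑ(G) ≈ 51.4880.
Sandwich: α(G)=51 ≤ ϑ(G)=103*cos(pi/103)/(cos(pi/103) + 1) ≤ χ(Ḡ)=52 (both strict).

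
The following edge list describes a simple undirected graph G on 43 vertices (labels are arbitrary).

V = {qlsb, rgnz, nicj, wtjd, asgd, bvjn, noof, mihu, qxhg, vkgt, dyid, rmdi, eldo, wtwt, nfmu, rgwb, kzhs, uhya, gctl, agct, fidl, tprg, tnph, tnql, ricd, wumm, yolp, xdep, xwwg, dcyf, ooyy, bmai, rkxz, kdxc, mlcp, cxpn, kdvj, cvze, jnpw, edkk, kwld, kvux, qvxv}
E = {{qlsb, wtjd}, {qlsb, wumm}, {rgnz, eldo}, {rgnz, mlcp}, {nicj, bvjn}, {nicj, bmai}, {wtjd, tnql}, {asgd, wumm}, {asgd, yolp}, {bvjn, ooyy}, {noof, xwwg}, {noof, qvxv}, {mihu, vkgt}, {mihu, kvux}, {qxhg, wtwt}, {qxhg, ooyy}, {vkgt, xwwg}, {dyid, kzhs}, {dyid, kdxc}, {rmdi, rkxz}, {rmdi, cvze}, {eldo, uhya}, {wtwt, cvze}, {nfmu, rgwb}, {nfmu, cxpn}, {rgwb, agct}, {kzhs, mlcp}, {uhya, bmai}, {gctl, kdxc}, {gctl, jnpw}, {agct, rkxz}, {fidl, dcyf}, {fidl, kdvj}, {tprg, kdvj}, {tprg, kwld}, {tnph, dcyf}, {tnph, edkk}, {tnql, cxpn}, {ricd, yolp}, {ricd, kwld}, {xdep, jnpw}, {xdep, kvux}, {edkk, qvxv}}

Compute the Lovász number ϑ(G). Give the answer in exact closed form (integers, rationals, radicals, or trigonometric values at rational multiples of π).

N(kvux) = {mihu, xdep}, |N(kvux)| = 2.
deg(rgnz) = 2; N(rgnz) = {eldo, mlcp}.
N(tnph) = {dcyf, edkk}, |N(tnph)| = 2.
Vertex bmai has 2 neighbors: nicj, uhya.
43-vertex 2-regular graph: the odd cycle C_{43}.
The 22 distinct eigenvalues: [2.0, 1.978687, 1.915201, 1.810896, 1.667996, 1.489544, 1.279346, 1.041881, 0.782209, 0.505867, 0.218742, -0.073044, -0.363274, -0.645761, -0.914485, -1.163718, -1.388148, -1.582993, -1.744099, -1.868032, -1.952152, -1.994665].
−43·(-2*cos(pi/43)) / ((2)−(-2*cos(pi/43))) = 43*cos(pi/43)/(cos(pi/43) + 1) = ϑ(G).
≈ 21.471283746 (to 9 d.p.).
Sandwich: α(G)=21 ≤ ϑ(G)=43*cos(pi/43)/(cos(pi/43) + 1) ≤ χ(Ḡ)=22 (both strict).

43*cos(pi/43)/(cos(pi/43) + 1)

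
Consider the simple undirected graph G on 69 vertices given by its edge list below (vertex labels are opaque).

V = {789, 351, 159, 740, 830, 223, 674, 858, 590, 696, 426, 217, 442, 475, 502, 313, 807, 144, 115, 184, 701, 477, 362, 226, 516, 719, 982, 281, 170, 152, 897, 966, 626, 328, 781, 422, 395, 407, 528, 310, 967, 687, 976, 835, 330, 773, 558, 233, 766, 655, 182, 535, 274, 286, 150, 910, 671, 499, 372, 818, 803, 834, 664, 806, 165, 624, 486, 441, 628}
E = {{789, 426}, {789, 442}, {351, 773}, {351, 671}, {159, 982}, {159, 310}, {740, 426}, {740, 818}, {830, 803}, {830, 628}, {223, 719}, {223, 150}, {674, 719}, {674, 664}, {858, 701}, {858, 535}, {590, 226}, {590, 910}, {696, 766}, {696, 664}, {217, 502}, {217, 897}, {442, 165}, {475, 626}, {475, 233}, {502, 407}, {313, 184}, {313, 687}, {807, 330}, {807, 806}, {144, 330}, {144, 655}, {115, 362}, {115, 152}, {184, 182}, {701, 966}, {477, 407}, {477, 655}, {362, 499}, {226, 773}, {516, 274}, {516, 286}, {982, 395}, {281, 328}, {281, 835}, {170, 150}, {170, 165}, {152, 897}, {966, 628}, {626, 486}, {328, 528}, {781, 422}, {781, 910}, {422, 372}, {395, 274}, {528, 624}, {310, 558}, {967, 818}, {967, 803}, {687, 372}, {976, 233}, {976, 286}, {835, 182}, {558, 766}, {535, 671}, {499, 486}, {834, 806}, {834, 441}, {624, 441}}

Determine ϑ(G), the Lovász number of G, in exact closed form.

N(330) = {807, 144}, |N(330)| = 2.
N(144) = {330, 655}, |N(144)| = 2.
Vertex 803 has 2 neighbors: 830, 967.
N(286) = {516, 976}, |N(286)| = 2.
deg(v) = 2 for all v (|V|=69); a single 69-cycle (edge-transitive).
Distinct eigenvalues (to 6 d.p.): [2.0, 1.991714, 1.966923, 1.925835, 1.868788, 1.796255, 1.708839, 1.607262, 1.492367, 1.365106, 1.226534, 1.077797, 0.92013, 0.754838, 0.583292, 0.406912, 0.22716, 0.045526, -0.136485, -0.317365, -0.495616, -0.669759, -0.838353, -1.0, -1.153361, -1.297164, -1.430219, -1.551423, -1.659771, -1.754365, -1.834423, -1.899279, -1.948398, -1.981372, -1.997927].
λ_max=2, λ_min=-2*cos(pi/69); ϑ = −69·λ_min/(λ_max−λ_min) = 69*cos(pi/69)/(cos(pi/69) + 1).
= 34.482114103… (decimal).
α=34, χ(Ḡ)=35; ϑ=69*cos(pi/69)/(cos(pi/69) + 1) lies between (both strict).

69*cos(pi/69)/(cos(pi/69) + 1)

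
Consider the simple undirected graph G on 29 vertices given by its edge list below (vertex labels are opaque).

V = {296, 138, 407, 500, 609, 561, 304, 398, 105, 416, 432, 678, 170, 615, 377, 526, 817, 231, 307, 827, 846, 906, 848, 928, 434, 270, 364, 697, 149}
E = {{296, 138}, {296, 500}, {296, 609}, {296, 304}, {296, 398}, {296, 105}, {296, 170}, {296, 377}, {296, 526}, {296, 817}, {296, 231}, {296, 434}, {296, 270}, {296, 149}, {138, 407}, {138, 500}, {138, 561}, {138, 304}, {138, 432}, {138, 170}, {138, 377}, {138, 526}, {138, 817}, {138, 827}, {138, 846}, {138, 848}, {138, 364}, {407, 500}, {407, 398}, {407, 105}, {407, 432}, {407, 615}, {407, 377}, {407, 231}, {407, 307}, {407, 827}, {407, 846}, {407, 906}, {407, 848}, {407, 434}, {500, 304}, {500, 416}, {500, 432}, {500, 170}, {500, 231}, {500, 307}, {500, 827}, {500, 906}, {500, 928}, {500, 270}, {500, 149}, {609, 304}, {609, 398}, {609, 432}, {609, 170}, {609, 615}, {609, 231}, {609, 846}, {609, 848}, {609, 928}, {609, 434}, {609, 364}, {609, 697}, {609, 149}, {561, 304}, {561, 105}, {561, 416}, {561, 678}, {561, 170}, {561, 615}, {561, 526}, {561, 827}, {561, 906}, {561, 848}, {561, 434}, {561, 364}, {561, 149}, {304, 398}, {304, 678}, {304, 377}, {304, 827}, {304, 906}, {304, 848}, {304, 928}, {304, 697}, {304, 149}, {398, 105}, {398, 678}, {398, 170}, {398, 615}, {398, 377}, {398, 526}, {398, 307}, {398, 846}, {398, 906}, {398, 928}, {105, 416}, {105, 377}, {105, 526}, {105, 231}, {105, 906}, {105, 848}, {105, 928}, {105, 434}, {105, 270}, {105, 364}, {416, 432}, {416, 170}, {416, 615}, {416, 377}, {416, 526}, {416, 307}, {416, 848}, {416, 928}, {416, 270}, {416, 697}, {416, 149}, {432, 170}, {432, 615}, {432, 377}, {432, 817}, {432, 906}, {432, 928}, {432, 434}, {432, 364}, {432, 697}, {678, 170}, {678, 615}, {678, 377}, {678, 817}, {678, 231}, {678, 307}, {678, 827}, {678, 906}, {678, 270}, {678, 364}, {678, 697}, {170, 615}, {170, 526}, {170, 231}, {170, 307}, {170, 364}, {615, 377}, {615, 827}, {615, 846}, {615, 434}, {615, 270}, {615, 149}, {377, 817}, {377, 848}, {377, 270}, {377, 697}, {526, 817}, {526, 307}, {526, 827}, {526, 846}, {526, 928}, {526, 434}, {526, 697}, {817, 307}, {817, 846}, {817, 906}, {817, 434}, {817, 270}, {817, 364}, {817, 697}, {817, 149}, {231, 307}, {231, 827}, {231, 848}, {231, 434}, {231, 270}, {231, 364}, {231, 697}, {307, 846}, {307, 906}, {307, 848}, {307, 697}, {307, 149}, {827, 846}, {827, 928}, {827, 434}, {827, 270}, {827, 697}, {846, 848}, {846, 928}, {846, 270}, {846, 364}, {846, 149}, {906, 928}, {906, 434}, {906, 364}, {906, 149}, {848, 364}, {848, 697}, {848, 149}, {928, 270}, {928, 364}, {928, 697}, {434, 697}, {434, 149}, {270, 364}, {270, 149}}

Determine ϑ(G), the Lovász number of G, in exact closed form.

sqrt(29)

Vertex 432 has 14 neighbors: 138, 407, 500, 609, 416, 170, 615, 377, 817, 906, 928, 434, 364, 697.
Vertex 615 has 14 neighbors: 407, 609, 561, 398, 416, 432, 678, 170, 377, 827, 846, 434, 270, 149.
Vertex 270 has 14 neighbors: 296, 500, 105, 416, 678, 615, 377, 817, 231, 827, 846, 928, 364, 149.
deg(526) = 14; N(526) = {296, 138, 561, 398, 105, 416, 170, 817, 307, 827, 846, 928, 434, 697}.
14-regular, N=29; strongly regular (29,14,6,7).
Distinct eigenvalues (to 4 d.p.): [14.0, 2.1926, -3.1926].
λ_max=14, λ_min=-sqrt(29)/2 - 1/2; ϑ = −29·λ_min/(λ_max−λ_min) = sqrt(29).
≈ 5.3852 (to 4 d.p.).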